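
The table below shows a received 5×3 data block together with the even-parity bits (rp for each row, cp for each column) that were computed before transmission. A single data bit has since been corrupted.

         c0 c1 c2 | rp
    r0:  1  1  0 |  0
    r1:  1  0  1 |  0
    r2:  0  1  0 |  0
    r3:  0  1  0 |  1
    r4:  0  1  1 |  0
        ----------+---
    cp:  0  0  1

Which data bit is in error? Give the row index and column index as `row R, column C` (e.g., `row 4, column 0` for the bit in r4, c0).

Recompute each row's even parity and compare to rp:
  r0: data parity 0, sent rp 0 → ok
  r1: data parity 0, sent rp 0 → ok
  r2: data parity 1, sent rp 0 → mismatch
  r3: data parity 1, sent rp 1 → ok
  r4: data parity 0, sent rp 0 → ok
Recompute each column's even parity and compare to cp:
  c0: data parity 0, sent cp 0 → ok
  c1: data parity 0, sent cp 0 → ok
  c2: data parity 0, sent cp 1 → mismatch
Exactly one row (r2) and one column (c2) fail → the flipped bit is at their intersection.

row 2, column 2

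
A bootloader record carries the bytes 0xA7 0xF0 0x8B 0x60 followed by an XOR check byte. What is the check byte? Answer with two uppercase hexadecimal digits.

XOR the bytes together:
  start with 0xA7
  0xA7 ⊕ 0xF0 = 0x57
  0x57 ⊕ 0x8B = 0xDC
  0xDC ⊕ 0x60 = 0xBC

BC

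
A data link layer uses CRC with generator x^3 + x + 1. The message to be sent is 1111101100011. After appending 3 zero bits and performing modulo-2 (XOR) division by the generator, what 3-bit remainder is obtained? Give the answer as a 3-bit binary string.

100

Append 3 zeros: 1111101100011000. Divide by 1011 (XOR where the leading bit is 1):
  pos 0: 1111 XOR 1011 = 0100
  pos 1: 1001 XOR 1011 = 0010
  pos 3: 1001 XOR 1011 = 0010
  pos 5: 1010 XOR 1011 = 0001
  pos 8: 1001 XOR 1011 = 0010
  pos 10: 1010 XOR 1011 = 0001
Remainder (last 3 bits) = 100. This is the CRC / FCS.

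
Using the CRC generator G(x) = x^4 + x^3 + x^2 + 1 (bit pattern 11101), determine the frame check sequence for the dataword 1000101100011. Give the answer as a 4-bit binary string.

0101

Append 4 zeros: 10001011000110000. Divide by 11101 (XOR where the leading bit is 1):
  pos 0: 10001 XOR 11101 = 01100
  pos 1: 11000 XOR 11101 = 00101
  pos 3: 10111 XOR 11101 = 01010
  pos 4: 10100 XOR 11101 = 01001
  pos 5: 10010 XOR 11101 = 01111
  pos 6: 11110 XOR 11101 = 00011
  pos 9: 11110 XOR 11101 = 00011
  pos 12: 11000 XOR 11101 = 00101
Remainder (last 4 bits) = 0101. This is the CRC / FCS.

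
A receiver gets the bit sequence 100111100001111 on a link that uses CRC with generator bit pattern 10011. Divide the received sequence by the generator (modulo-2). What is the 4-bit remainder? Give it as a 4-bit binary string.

Modulo-2 division of 100111100001111 by 10011:
  pos 0: 10011 XOR 10011 = 00000
  pos 5: 11000 XOR 10011 = 01011
  pos 6: 10110 XOR 10011 = 00101
  pos 8: 10111 XOR 10011 = 00100
  pos 10: 10011 XOR 10011 = 00000
Remainder = 0000 (zero — the frame passes the CRC check).

0000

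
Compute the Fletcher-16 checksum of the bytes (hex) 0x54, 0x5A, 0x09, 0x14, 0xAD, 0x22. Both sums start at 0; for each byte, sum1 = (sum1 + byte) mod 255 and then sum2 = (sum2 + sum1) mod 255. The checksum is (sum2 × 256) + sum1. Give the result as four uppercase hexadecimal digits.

9B9B

Running sums (mod 255):
  after byte 0 (0x54): sum1=84, sum2=84
  after byte 1 (0x5A): sum1=174, sum2=3
  after byte 2 (0x09): sum1=183, sum2=186
  after byte 3 (0x14): sum1=203, sum2=134
  after byte 4 (0xAD): sum1=121, sum2=0
  after byte 5 (0x22): sum1=155, sum2=155
Checksum = sum2·256 + sum1 = 155·256 + 155 = 39835 = 0x9B9B.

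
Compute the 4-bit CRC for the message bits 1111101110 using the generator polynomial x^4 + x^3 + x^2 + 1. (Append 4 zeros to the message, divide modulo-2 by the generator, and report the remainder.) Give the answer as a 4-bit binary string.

Append 4 zeros: 11111011100000. Divide by 11101 (XOR where the leading bit is 1):
  pos 0: 11111 XOR 11101 = 00010
  pos 3: 10011 XOR 11101 = 01110
  pos 4: 11101 XOR 11101 = 00000
Remainder (last 4 bits) = 0000. This is the CRC / FCS.

0000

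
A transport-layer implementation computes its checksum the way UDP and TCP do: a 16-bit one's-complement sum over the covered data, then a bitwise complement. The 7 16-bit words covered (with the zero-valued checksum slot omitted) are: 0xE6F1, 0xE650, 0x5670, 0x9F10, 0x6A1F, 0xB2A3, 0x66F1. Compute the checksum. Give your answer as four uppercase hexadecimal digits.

One's-complement addition (fold any carry out of bit 15 back into bit 0):
  0xE6F1 + 0xE650 = 0x1CD41 → wrap carry → 0xCD42
  0xCD42 + 0x5670 = 0x123B2 → wrap carry → 0x23B3
  0x23B3 + 0x9F10 = 0x0C2C3
  0xC2C3 + 0x6A1F = 0x12CE2 → wrap carry → 0x2CE3
  0x2CE3 + 0xB2A3 = 0x0DF86
  0xDF86 + 0x66F1 = 0x14677 → wrap carry → 0x4678
One's-complement sum = 0x4678.
Checksum = ~0x4678 & 0xFFFF = 0xB987.

B987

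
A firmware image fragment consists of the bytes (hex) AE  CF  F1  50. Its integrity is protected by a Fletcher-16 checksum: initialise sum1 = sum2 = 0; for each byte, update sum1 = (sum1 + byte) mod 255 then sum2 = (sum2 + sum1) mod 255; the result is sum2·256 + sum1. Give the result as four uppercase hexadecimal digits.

5EC0

Running sums (mod 255):
  after byte 0 (AE): sum1=174, sum2=174
  after byte 1 (CF): sum1=126, sum2=45
  after byte 2 (F1): sum1=112, sum2=157
  after byte 3 (50): sum1=192, sum2=94
Checksum = sum2·256 + sum1 = 94·256 + 192 = 24256 = 0x5EC0.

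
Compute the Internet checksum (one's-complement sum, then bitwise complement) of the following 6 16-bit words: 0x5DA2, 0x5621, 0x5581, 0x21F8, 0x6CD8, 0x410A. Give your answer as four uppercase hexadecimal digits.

26E0

One's-complement addition (fold any carry out of bit 15 back into bit 0):
  0x5DA2 + 0x5621 = 0x0B3C3
  0xB3C3 + 0x5581 = 0x10944 → wrap carry → 0x0945
  0x0945 + 0x21F8 = 0x02B3D
  0x2B3D + 0x6CD8 = 0x09815
  0x9815 + 0x410A = 0x0D91F
One's-complement sum = 0xD91F.
Checksum = ~0xD91F & 0xFFFF = 0x26E0.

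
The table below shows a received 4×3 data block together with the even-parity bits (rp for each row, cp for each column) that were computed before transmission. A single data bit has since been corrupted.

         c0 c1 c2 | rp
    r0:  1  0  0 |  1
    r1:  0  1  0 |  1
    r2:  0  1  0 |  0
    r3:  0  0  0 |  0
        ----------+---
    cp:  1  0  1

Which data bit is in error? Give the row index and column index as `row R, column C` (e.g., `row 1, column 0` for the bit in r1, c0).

row 2, column 2

Recompute each row's even parity and compare to rp:
  r0: data parity 1, sent rp 1 → ok
  r1: data parity 1, sent rp 1 → ok
  r2: data parity 1, sent rp 0 → mismatch
  r3: data parity 0, sent rp 0 → ok
Recompute each column's even parity and compare to cp:
  c0: data parity 1, sent cp 1 → ok
  c1: data parity 0, sent cp 0 → ok
  c2: data parity 0, sent cp 1 → mismatch
Exactly one row (r2) and one column (c2) fail → the flipped bit is at their intersection.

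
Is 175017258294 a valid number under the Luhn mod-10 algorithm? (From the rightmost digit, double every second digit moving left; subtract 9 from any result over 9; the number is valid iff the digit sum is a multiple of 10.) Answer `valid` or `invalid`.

valid

From the right, keep odd positions and double even positions (subtract 9 from any doubled value over 9):
  doubled (positions 2,4,...): 9 7 4 2 1 2 → sum 25
  kept (positions 1,3,...): 4 2 5 7 0 7 → sum 25
Total = 50.
50 mod 10 = 0, so the number is valid.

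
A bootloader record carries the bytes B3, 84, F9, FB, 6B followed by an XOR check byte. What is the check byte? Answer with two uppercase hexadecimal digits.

XOR the bytes together:
  start with 0xB3
  0xB3 ⊕ 0x84 = 0x37
  0x37 ⊕ 0xF9 = 0xCE
  0xCE ⊕ 0xFB = 0x35
  0x35 ⊕ 0x6B = 0x5E

5E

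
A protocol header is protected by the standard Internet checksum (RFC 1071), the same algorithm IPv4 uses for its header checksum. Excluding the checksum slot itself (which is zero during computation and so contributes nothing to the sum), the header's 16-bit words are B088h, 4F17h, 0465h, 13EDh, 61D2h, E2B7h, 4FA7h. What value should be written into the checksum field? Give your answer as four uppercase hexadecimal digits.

53DC

One's-complement addition (fold any carry out of bit 15 back into bit 0):
  0xB088 + 0x4F17 = 0x0FF9F
  0xFF9F + 0x0465 = 0x10404 → wrap carry → 0x0405
  0x0405 + 0x13ED = 0x017F2
  0x17F2 + 0x61D2 = 0x079C4
  0x79C4 + 0xE2B7 = 0x15C7B → wrap carry → 0x5C7C
  0x5C7C + 0x4FA7 = 0x0AC23
One's-complement sum = 0xAC23.
Checksum = ~0xAC23 & 0xFFFF = 0x53DC.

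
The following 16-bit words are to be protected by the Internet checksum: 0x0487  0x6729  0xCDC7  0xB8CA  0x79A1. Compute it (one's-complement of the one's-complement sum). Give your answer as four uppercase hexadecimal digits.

941B

One's-complement addition (fold any carry out of bit 15 back into bit 0):
  0x0487 + 0x6729 = 0x06BB0
  0x6BB0 + 0xCDC7 = 0x13977 → wrap carry → 0x3978
  0x3978 + 0xB8CA = 0x0F242
  0xF242 + 0x79A1 = 0x16BE3 → wrap carry → 0x6BE4
One's-complement sum = 0x6BE4.
Checksum = ~0x6BE4 & 0xFFFF = 0x941B.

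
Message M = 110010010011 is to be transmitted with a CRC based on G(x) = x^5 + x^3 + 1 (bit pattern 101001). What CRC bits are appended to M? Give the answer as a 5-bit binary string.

Append 5 zeros: 11001001001100000. Divide by 101001 (XOR where the leading bit is 1):
  pos 0: 110010 XOR 101001 = 011011
  pos 1: 110110 XOR 101001 = 011111
  pos 2: 111111 XOR 101001 = 010110
  pos 3: 101100 XOR 101001 = 000101
  pos 6: 101011 XOR 101001 = 000010
  pos 10: 100000 XOR 101001 = 001001
Remainder (last 5 bits) = 10010. This is the CRC / FCS.

10010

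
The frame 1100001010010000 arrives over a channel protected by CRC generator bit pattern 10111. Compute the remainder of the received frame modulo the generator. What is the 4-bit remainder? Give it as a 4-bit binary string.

Modulo-2 division of 1100001010010000 by 10111:
  pos 0: 11000 XOR 10111 = 01111
  pos 1: 11110 XOR 10111 = 01001
  pos 2: 10011 XOR 10111 = 00100
  pos 4: 10001 XOR 10111 = 00110
  pos 6: 11000 XOR 10111 = 01111
  pos 7: 11111 XOR 10111 = 01000
  pos 8: 10000 XOR 10111 = 00111
  pos 10: 11100 XOR 10111 = 01011
  pos 11: 10110 XOR 10111 = 00001
Remainder = 0001 (nonzero — an error is detected).

0001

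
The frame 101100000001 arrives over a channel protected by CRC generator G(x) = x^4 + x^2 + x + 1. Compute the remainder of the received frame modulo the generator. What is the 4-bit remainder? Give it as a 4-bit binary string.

Modulo-2 division of 101100000001 by 10111:
  pos 0: 10110 XOR 10111 = 00001
  pos 4: 10000 XOR 10111 = 00111
  pos 6: 11100 XOR 10111 = 01011
  pos 7: 10111 XOR 10111 = 00000
Remainder = 0000 (zero — the frame passes the CRC check).

0000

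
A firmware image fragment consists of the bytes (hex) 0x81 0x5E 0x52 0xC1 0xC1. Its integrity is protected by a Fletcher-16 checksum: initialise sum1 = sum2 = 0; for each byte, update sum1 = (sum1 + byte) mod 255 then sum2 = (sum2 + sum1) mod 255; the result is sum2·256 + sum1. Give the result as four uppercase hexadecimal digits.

3DB5

Running sums (mod 255):
  after byte 0 (0x81): sum1=129, sum2=129
  after byte 1 (0x5E): sum1=223, sum2=97
  after byte 2 (0x52): sum1=50, sum2=147
  after byte 3 (0xC1): sum1=243, sum2=135
  after byte 4 (0xC1): sum1=181, sum2=61
Checksum = sum2·256 + sum1 = 61·256 + 181 = 15797 = 0x3DB5.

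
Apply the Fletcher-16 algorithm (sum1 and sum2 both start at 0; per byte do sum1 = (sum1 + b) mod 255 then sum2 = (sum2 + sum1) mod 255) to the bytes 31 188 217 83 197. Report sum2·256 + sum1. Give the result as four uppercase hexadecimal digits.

Running sums (mod 255):
  after byte 0 (31): sum1=31, sum2=31
  after byte 1 (188): sum1=219, sum2=250
  after byte 2 (217): sum1=181, sum2=176
  after byte 3 (83): sum1=9, sum2=185
  after byte 4 (197): sum1=206, sum2=136
Checksum = sum2·256 + sum1 = 136·256 + 206 = 35022 = 0x88CE.

88CE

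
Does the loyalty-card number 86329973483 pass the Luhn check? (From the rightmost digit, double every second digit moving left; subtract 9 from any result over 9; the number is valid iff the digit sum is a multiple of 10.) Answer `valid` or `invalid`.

invalid

From the right, keep odd positions and double even positions (subtract 9 from any doubled value over 9):
  doubled (positions 2,4,...): 7 6 9 4 3 → sum 29
  kept (positions 1,3,...): 3 4 7 9 3 8 → sum 34
Total = 63.
63 mod 10 = 3, so the number is invalid.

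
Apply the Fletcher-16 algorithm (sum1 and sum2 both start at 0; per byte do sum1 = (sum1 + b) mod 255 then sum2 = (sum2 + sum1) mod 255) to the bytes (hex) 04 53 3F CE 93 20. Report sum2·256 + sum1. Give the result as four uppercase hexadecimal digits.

6919

Running sums (mod 255):
  after byte 0 (04): sum1=4, sum2=4
  after byte 1 (53): sum1=87, sum2=91
  after byte 2 (3F): sum1=150, sum2=241
  after byte 3 (CE): sum1=101, sum2=87
  after byte 4 (93): sum1=248, sum2=80
  after byte 5 (20): sum1=25, sum2=105
Checksum = sum2·256 + sum1 = 105·256 + 25 = 26905 = 0x6919.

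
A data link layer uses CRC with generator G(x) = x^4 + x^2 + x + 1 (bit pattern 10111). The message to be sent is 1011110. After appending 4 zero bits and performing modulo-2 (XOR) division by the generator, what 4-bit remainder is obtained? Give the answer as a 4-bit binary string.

Append 4 zeros: 10111100000. Divide by 10111 (XOR where the leading bit is 1):
  pos 0: 10111 XOR 10111 = 00000
  pos 5: 10000 XOR 10111 = 00111
Remainder (last 4 bits) = 1110. This is the CRC / FCS.

1110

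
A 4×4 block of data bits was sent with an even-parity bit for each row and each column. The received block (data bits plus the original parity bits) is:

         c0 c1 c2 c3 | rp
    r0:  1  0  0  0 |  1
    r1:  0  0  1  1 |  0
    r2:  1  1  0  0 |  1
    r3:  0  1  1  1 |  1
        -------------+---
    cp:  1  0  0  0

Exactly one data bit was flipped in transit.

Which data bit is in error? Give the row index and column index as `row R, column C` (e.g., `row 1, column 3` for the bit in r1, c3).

row 2, column 0

Recompute each row's even parity and compare to rp:
  r0: data parity 1, sent rp 1 → ok
  r1: data parity 0, sent rp 0 → ok
  r2: data parity 0, sent rp 1 → mismatch
  r3: data parity 1, sent rp 1 → ok
Recompute each column's even parity and compare to cp:
  c0: data parity 0, sent cp 1 → mismatch
  c1: data parity 0, sent cp 0 → ok
  c2: data parity 0, sent cp 0 → ok
  c3: data parity 0, sent cp 0 → ok
Exactly one row (r2) and one column (c0) fail → the flipped bit is at their intersection.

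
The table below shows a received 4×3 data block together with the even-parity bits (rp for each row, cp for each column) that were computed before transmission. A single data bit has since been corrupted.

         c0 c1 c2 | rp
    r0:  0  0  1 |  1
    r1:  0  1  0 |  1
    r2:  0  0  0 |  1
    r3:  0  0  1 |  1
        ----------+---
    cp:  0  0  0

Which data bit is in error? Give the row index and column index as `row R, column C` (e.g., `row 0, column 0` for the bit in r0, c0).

Recompute each row's even parity and compare to rp:
  r0: data parity 1, sent rp 1 → ok
  r1: data parity 1, sent rp 1 → ok
  r2: data parity 0, sent rp 1 → mismatch
  r3: data parity 1, sent rp 1 → ok
Recompute each column's even parity and compare to cp:
  c0: data parity 0, sent cp 0 → ok
  c1: data parity 1, sent cp 0 → mismatch
  c2: data parity 0, sent cp 0 → ok
Exactly one row (r2) and one column (c1) fail → the flipped bit is at their intersection.

row 2, column 1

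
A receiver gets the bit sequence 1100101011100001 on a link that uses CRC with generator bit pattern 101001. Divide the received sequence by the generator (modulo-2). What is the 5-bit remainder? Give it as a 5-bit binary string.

Modulo-2 division of 1100101011100001 by 101001:
  pos 0: 110010 XOR 101001 = 011011
  pos 1: 110111 XOR 101001 = 011110
  pos 2: 111100 XOR 101001 = 010101
  pos 3: 101011 XOR 101001 = 000010
  pos 7: 101100 XOR 101001 = 000101
  pos 10: 101001 XOR 101001 = 000000
Remainder = 00000 (zero — the frame passes the CRC check).

00000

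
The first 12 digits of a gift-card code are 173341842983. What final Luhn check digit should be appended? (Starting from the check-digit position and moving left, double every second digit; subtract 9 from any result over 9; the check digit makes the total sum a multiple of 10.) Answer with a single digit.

Partial digits right→left: 3 8 9 2 4 8 1 4 3 3 7 1
Double every second digit counting from the check-digit position (so the 1st, 3rd, 5th, ... of the partial from the right).
  doubled (with −9 where >9): 6 9 8 2 6 5 → sum 36
  kept as-is: 8 2 8 4 3 1 → sum 26
Total = 36 + 26 = 62.
Check digit = (10 − (62 mod 10)) mod 10 = 8.

8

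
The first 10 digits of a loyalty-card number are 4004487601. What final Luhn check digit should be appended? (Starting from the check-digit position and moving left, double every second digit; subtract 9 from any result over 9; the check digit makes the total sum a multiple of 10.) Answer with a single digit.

Partial digits right→left: 1 0 6 7 8 4 4 0 0 4
Double every second digit counting from the check-digit position (so the 1st, 3rd, 5th, ... of the partial from the right).
  doubled (with −9 where >9): 2 3 7 8 0 → sum 20
  kept as-is: 0 7 4 0 4 → sum 15
Total = 20 + 15 = 35.
Check digit = (10 − (35 mod 10)) mod 10 = 5.

5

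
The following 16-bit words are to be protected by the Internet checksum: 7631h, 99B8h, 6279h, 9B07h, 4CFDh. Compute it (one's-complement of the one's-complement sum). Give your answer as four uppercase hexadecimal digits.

A597

One's-complement addition (fold any carry out of bit 15 back into bit 0):
  0x7631 + 0x99B8 = 0x10FE9 → wrap carry → 0x0FEA
  0x0FEA + 0x6279 = 0x07263
  0x7263 + 0x9B07 = 0x10D6A → wrap carry → 0x0D6B
  0x0D6B + 0x4CFD = 0x05A68
One's-complement sum = 0x5A68.
Checksum = ~0x5A68 & 0xFFFF = 0xA597.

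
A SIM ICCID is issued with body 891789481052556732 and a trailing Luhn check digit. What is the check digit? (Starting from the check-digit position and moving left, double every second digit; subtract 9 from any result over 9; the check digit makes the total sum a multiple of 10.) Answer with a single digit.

Partial digits right→left: 2 3 7 6 5 5 2 5 0 1 8 4 9 8 7 1 9 8
Double every second digit counting from the check-digit position (so the 1st, 3rd, 5th, ... of the partial from the right).
  doubled (with −9 where >9): 4 5 1 4 0 7 9 5 9 → sum 44
  kept as-is: 3 6 5 5 1 4 8 1 8 → sum 41
Total = 44 + 41 = 85.
Check digit = (10 − (85 mod 10)) mod 10 = 5.

5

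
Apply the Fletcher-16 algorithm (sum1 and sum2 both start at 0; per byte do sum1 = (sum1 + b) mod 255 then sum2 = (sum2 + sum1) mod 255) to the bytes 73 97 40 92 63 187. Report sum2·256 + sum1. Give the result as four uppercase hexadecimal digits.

8E2A

Running sums (mod 255):
  after byte 0 (73): sum1=73, sum2=73
  after byte 1 (97): sum1=170, sum2=243
  after byte 2 (40): sum1=210, sum2=198
  after byte 3 (92): sum1=47, sum2=245
  after byte 4 (63): sum1=110, sum2=100
  after byte 5 (187): sum1=42, sum2=142
Checksum = sum2·256 + sum1 = 142·256 + 42 = 36394 = 0x8E2A.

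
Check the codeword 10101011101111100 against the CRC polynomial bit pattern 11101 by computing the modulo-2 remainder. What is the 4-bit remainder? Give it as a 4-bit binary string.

Modulo-2 division of 10101011101111100 by 11101:
  pos 0: 10101 XOR 11101 = 01000
  pos 1: 10000 XOR 11101 = 01101
  pos 2: 11011 XOR 11101 = 00110
  pos 4: 11011 XOR 11101 = 00110
  pos 6: 11001 XOR 11101 = 00100
  pos 8: 10011 XOR 11101 = 01110
  pos 9: 11101 XOR 11101 = 00000
Remainder = 0100 (nonzero — an error is detected).

0100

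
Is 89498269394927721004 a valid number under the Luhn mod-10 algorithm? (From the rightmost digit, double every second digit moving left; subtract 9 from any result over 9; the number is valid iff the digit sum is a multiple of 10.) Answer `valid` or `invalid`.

From the right, keep odd positions and double even positions (subtract 9 from any doubled value over 9):
  doubled (positions 2,4,...): 0 2 5 4 8 6 3 7 8 7 → sum 50
  kept (positions 1,3,...): 4 0 2 7 9 9 9 2 9 9 → sum 60
Total = 110.
110 mod 10 = 0, so the number is valid.

valid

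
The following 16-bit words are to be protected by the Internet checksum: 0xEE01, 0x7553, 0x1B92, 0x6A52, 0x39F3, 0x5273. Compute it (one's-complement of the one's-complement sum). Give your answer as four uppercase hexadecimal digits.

One's-complement addition (fold any carry out of bit 15 back into bit 0):
  0xEE01 + 0x7553 = 0x16354 → wrap carry → 0x6355
  0x6355 + 0x1B92 = 0x07EE7
  0x7EE7 + 0x6A52 = 0x0E939
  0xE939 + 0x39F3 = 0x1232C → wrap carry → 0x232D
  0x232D + 0x5273 = 0x075A0
One's-complement sum = 0x75A0.
Checksum = ~0x75A0 & 0xFFFF = 0x8A5F.

8A5F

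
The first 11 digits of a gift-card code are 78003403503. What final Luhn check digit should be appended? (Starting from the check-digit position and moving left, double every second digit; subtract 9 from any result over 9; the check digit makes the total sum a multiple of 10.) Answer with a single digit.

7

Partial digits right→left: 3 0 5 3 0 4 3 0 0 8 7
Double every second digit counting from the check-digit position (so the 1st, 3rd, 5th, ... of the partial from the right).
  doubled (with −9 where >9): 6 1 0 6 0 5 → sum 18
  kept as-is: 0 3 4 0 8 → sum 15
Total = 18 + 15 = 33.
Check digit = (10 − (33 mod 10)) mod 10 = 7.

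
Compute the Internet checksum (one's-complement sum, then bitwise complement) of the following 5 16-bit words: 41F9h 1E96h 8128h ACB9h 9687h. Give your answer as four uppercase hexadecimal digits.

DB06

One's-complement addition (fold any carry out of bit 15 back into bit 0):
  0x41F9 + 0x1E96 = 0x0608F
  0x608F + 0x8128 = 0x0E1B7
  0xE1B7 + 0xACB9 = 0x18E70 → wrap carry → 0x8E71
  0x8E71 + 0x9687 = 0x124F8 → wrap carry → 0x24F9
One's-complement sum = 0x24F9.
Checksum = ~0x24F9 & 0xFFFF = 0xDB06.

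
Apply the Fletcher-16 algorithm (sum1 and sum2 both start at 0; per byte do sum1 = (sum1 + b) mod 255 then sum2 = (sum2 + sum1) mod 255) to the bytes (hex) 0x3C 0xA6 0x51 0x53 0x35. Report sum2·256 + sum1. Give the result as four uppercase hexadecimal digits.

Running sums (mod 255):
  after byte 0 (0x3C): sum1=60, sum2=60
  after byte 1 (0xA6): sum1=226, sum2=31
  after byte 2 (0x51): sum1=52, sum2=83
  after byte 3 (0x53): sum1=135, sum2=218
  after byte 4 (0x35): sum1=188, sum2=151
Checksum = sum2·256 + sum1 = 151·256 + 188 = 38844 = 0x97BC.

97BC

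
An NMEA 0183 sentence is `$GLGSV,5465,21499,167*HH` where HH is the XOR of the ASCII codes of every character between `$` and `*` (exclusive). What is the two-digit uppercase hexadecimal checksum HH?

XOR the ASCII codes of the payload characters:
  'G' = 0x47 → acc = 0x47
  'L' = 0x4C → acc = 0x0B
  'G' = 0x47 → acc = 0x4C
  'S' = 0x53 → acc = 0x1F
  'V' = 0x56 → acc = 0x49
  ',' = 0x2C → acc = 0x65
  '5' = 0x35 → acc = 0x50
  '4' = 0x34 → acc = 0x64
  '6' = 0x36 → acc = 0x52
  '5' = 0x35 → acc = 0x67
  ',' = 0x2C → acc = 0x4B
  '2' = 0x32 → acc = 0x79
  '1' = 0x31 → acc = 0x48
  '4' = 0x34 → acc = 0x7C
  '9' = 0x39 → acc = 0x45
  '9' = 0x39 → acc = 0x7C
  ',' = 0x2C → acc = 0x50
  '1' = 0x31 → acc = 0x61
  '6' = 0x36 → acc = 0x57
  '7' = 0x37 → acc = 0x60
Checksum = 0x60.

60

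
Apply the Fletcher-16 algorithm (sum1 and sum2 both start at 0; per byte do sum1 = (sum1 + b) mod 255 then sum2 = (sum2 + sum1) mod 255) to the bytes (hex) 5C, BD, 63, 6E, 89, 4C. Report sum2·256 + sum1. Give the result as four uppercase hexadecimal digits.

Running sums (mod 255):
  after byte 0 (5C): sum1=92, sum2=92
  after byte 1 (BD): sum1=26, sum2=118
  after byte 2 (63): sum1=125, sum2=243
  after byte 3 (6E): sum1=235, sum2=223
  after byte 4 (89): sum1=117, sum2=85
  after byte 5 (4C): sum1=193, sum2=23
Checksum = sum2·256 + sum1 = 23·256 + 193 = 6081 = 0x17C1.

17C1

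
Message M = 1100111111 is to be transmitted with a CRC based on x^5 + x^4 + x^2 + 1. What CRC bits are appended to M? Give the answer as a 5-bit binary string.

11110

Append 5 zeros: 110011111100000. Divide by 110101 (XOR where the leading bit is 1):
  pos 0: 110011 XOR 110101 = 000110
  pos 3: 110111 XOR 110101 = 000010
  pos 7: 101000 XOR 110101 = 011101
  pos 8: 111010 XOR 110101 = 001111
Remainder (last 5 bits) = 11110. This is the CRC / FCS.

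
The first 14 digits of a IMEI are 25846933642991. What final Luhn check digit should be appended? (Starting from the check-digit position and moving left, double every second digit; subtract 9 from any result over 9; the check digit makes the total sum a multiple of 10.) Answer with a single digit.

Partial digits right→left: 1 9 9 2 4 6 3 3 9 6 4 8 5 2
Double every second digit counting from the check-digit position (so the 1st, 3rd, 5th, ... of the partial from the right).
  doubled (with −9 where >9): 2 9 8 6 9 8 1 → sum 43
  kept as-is: 9 2 6 3 6 8 2 → sum 36
Total = 43 + 36 = 79.
Check digit = (10 − (79 mod 10)) mod 10 = 1.

1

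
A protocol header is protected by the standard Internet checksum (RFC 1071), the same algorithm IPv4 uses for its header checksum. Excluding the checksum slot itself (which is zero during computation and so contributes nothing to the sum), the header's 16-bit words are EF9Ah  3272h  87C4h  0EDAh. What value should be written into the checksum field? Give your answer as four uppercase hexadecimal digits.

4754

One's-complement addition (fold any carry out of bit 15 back into bit 0):
  0xEF9A + 0x3272 = 0x1220C → wrap carry → 0x220D
  0x220D + 0x87C4 = 0x0A9D1
  0xA9D1 + 0x0EDA = 0x0B8AB
One's-complement sum = 0xB8AB.
Checksum = ~0xB8AB & 0xFFFF = 0x4754.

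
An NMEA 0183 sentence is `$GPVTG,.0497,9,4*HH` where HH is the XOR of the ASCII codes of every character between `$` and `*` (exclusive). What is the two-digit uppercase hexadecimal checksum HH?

XOR the ASCII codes of the payload characters:
  'G' = 0x47 → acc = 0x47
  'P' = 0x50 → acc = 0x17
  'V' = 0x56 → acc = 0x41
  'T' = 0x54 → acc = 0x15
  'G' = 0x47 → acc = 0x52
  ',' = 0x2C → acc = 0x7E
  '.' = 0x2E → acc = 0x50
  '0' = 0x30 → acc = 0x60
  '4' = 0x34 → acc = 0x54
  '9' = 0x39 → acc = 0x6D
  '7' = 0x37 → acc = 0x5A
  ',' = 0x2C → acc = 0x76
  '9' = 0x39 → acc = 0x4F
  ',' = 0x2C → acc = 0x63
  '4' = 0x34 → acc = 0x57
Checksum = 0x57.

57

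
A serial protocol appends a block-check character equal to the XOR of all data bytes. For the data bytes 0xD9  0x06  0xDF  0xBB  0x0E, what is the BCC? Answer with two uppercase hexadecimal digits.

B5

XOR the bytes together:
  start with 0xD9
  0xD9 ⊕ 0x06 = 0xDF
  0xDF ⊕ 0xDF = 0x00
  0x00 ⊕ 0xBB = 0xBB
  0xBB ⊕ 0x0E = 0xB5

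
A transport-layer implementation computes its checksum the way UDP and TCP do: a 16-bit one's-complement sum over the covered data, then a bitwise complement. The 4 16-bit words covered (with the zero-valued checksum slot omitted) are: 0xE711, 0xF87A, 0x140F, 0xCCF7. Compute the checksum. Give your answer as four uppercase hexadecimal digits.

One's-complement addition (fold any carry out of bit 15 back into bit 0):
  0xE711 + 0xF87A = 0x1DF8B → wrap carry → 0xDF8C
  0xDF8C + 0x140F = 0x0F39B
  0xF39B + 0xCCF7 = 0x1C092 → wrap carry → 0xC093
One's-complement sum = 0xC093.
Checksum = ~0xC093 & 0xFFFF = 0x3F6C.

3F6C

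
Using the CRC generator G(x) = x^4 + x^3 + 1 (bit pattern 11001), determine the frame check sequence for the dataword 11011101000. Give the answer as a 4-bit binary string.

Append 4 zeros: 110111010000000. Divide by 11001 (XOR where the leading bit is 1):
  pos 0: 11011 XOR 11001 = 00010
  pos 3: 10101 XOR 11001 = 01100
  pos 4: 11000 XOR 11001 = 00001
  pos 8: 10000 XOR 11001 = 01001
  pos 9: 10010 XOR 11001 = 01011
  pos 10: 10110 XOR 11001 = 01111
Remainder (last 4 bits) = 1111. This is the CRC / FCS.

1111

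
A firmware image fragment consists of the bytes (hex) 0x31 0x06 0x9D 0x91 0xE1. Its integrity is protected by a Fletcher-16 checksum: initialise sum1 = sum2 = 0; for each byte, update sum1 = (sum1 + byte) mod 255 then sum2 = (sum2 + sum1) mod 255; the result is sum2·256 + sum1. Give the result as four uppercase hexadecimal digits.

Running sums (mod 255):
  after byte 0 (0x31): sum1=49, sum2=49
  after byte 1 (0x06): sum1=55, sum2=104
  after byte 2 (0x9D): sum1=212, sum2=61
  after byte 3 (0x91): sum1=102, sum2=163
  after byte 4 (0xE1): sum1=72, sum2=235
Checksum = sum2·256 + sum1 = 235·256 + 72 = 60232 = 0xEB48.

EB48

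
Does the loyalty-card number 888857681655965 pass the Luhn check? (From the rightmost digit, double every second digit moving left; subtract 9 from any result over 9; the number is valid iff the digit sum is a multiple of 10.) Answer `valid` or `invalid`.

From the right, keep odd positions and double even positions (subtract 9 from any doubled value over 9):
  doubled (positions 2,4,...): 3 1 3 7 5 7 7 → sum 33
  kept (positions 1,3,...): 5 9 5 1 6 5 8 8 → sum 47
Total = 80.
80 mod 10 = 0, so the number is valid.

valid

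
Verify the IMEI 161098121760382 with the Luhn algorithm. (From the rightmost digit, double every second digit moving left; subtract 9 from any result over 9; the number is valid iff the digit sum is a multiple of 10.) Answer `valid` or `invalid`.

From the right, keep odd positions and double even positions (subtract 9 from any doubled value over 9):
  doubled (positions 2,4,...): 7 0 5 4 7 0 3 → sum 26
  kept (positions 1,3,...): 2 3 6 1 1 9 1 1 → sum 24
Total = 50.
50 mod 10 = 0, so the number is valid.

valid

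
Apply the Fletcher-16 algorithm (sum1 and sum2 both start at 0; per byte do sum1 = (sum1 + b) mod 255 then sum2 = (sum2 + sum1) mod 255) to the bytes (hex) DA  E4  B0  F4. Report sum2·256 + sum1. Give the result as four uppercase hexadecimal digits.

Running sums (mod 255):
  after byte 0 (DA): sum1=218, sum2=218
  after byte 1 (E4): sum1=191, sum2=154
  after byte 2 (B0): sum1=112, sum2=11
  after byte 3 (F4): sum1=101, sum2=112
Checksum = sum2·256 + sum1 = 112·256 + 101 = 28773 = 0x7065.

7065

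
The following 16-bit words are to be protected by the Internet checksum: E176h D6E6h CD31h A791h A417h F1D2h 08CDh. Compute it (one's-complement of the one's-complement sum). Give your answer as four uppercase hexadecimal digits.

3427

One's-complement addition (fold any carry out of bit 15 back into bit 0):
  0xE176 + 0xD6E6 = 0x1B85C → wrap carry → 0xB85D
  0xB85D + 0xCD31 = 0x1858E → wrap carry → 0x858F
  0x858F + 0xA791 = 0x12D20 → wrap carry → 0x2D21
  0x2D21 + 0xA417 = 0x0D138
  0xD138 + 0xF1D2 = 0x1C30A → wrap carry → 0xC30B
  0xC30B + 0x08CD = 0x0CBD8
One's-complement sum = 0xCBD8.
Checksum = ~0xCBD8 & 0xFFFF = 0x3427.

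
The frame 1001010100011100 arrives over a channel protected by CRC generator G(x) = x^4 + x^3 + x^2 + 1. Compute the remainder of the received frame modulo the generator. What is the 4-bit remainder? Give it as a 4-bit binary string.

Modulo-2 division of 1001010100011100 by 11101:
  pos 0: 10010 XOR 11101 = 01111
  pos 1: 11111 XOR 11101 = 00010
  pos 4: 10010 XOR 11101 = 01111
  pos 5: 11110 XOR 11101 = 00011
  pos 8: 11011 XOR 11101 = 00110
  pos 10: 11010 XOR 11101 = 00111
Remainder = 1110 (nonzero — an error is detected).

1110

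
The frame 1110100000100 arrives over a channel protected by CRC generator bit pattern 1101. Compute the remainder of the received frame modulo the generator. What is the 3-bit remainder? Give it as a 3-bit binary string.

111

Modulo-2 division of 1110100000100 by 1101:
  pos 0: 1110 XOR 1101 = 0011
  pos 2: 1110 XOR 1101 = 0011
  pos 4: 1100 XOR 1101 = 0001
  pos 7: 1001 XOR 1101 = 0100
  pos 8: 1000 XOR 1101 = 0101
  pos 9: 1010 XOR 1101 = 0111
Remainder = 111 (nonzero — an error is detected).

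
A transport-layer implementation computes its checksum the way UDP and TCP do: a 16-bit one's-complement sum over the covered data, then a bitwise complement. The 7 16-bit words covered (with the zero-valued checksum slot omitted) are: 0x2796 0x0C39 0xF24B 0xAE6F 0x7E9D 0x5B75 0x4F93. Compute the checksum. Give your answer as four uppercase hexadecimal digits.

01CF

One's-complement addition (fold any carry out of bit 15 back into bit 0):
  0x2796 + 0x0C39 = 0x033CF
  0x33CF + 0xF24B = 0x1261A → wrap carry → 0x261B
  0x261B + 0xAE6F = 0x0D48A
  0xD48A + 0x7E9D = 0x15327 → wrap carry → 0x5328
  0x5328 + 0x5B75 = 0x0AE9D
  0xAE9D + 0x4F93 = 0x0FE30
One's-complement sum = 0xFE30.
Checksum = ~0xFE30 & 0xFFFF = 0x01CF.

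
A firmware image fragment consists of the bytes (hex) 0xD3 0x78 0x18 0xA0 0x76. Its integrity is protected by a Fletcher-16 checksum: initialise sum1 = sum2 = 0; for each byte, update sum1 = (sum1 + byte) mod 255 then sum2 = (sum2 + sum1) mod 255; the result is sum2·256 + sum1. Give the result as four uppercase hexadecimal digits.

Running sums (mod 255):
  after byte 0 (0xD3): sum1=211, sum2=211
  after byte 1 (0x78): sum1=76, sum2=32
  after byte 2 (0x18): sum1=100, sum2=132
  after byte 3 (0xA0): sum1=5, sum2=137
  after byte 4 (0x76): sum1=123, sum2=5
Checksum = sum2·256 + sum1 = 5·256 + 123 = 1403 = 0x057B.

057B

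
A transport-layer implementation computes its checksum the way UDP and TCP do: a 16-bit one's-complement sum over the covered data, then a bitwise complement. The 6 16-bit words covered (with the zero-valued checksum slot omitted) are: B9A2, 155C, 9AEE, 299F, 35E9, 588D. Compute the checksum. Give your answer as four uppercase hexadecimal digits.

DDFC

One's-complement addition (fold any carry out of bit 15 back into bit 0):
  0xB9A2 + 0x155C = 0x0CEFE
  0xCEFE + 0x9AEE = 0x169EC → wrap carry → 0x69ED
  0x69ED + 0x299F = 0x0938C
  0x938C + 0x35E9 = 0x0C975
  0xC975 + 0x588D = 0x12202 → wrap carry → 0x2203
One's-complement sum = 0x2203.
Checksum = ~0x2203 & 0xFFFF = 0xDDFC.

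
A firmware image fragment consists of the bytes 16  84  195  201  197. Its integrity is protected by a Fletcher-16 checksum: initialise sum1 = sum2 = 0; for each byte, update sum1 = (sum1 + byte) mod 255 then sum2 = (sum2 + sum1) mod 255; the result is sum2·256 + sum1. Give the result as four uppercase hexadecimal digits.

46B7

Running sums (mod 255):
  after byte 0 (16): sum1=16, sum2=16
  after byte 1 (84): sum1=100, sum2=116
  after byte 2 (195): sum1=40, sum2=156
  after byte 3 (201): sum1=241, sum2=142
  after byte 4 (197): sum1=183, sum2=70
Checksum = sum2·256 + sum1 = 70·256 + 183 = 18103 = 0x46B7.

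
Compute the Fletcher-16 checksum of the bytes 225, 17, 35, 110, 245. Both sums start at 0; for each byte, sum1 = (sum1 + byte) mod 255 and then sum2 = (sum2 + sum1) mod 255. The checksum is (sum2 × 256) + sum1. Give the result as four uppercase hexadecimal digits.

Running sums (mod 255):
  after byte 0 (225): sum1=225, sum2=225
  after byte 1 (17): sum1=242, sum2=212
  after byte 2 (35): sum1=22, sum2=234
  after byte 3 (110): sum1=132, sum2=111
  after byte 4 (245): sum1=122, sum2=233
Checksum = sum2·256 + sum1 = 233·256 + 122 = 59770 = 0xE97A.

E97A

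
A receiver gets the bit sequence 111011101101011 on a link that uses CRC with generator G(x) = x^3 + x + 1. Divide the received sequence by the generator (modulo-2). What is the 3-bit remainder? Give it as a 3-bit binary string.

Modulo-2 division of 111011101101011 by 1011:
  pos 0: 1110 XOR 1011 = 0101
  pos 1: 1011 XOR 1011 = 0000
  pos 5: 1101 XOR 1011 = 0110
  pos 6: 1101 XOR 1011 = 0110
  pos 7: 1100 XOR 1011 = 0111
  pos 8: 1111 XOR 1011 = 0100
  pos 9: 1000 XOR 1011 = 0011
  pos 11: 1111 XOR 1011 = 0100
Remainder = 100 (nonzero — an error is detected).

100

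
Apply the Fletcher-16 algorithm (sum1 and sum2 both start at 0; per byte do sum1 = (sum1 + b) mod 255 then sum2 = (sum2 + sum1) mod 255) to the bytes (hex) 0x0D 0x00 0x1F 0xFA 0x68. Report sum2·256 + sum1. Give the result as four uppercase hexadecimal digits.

FC8F

Running sums (mod 255):
  after byte 0 (0x0D): sum1=13, sum2=13
  after byte 1 (0x00): sum1=13, sum2=26
  after byte 2 (0x1F): sum1=44, sum2=70
  after byte 3 (0xFA): sum1=39, sum2=109
  after byte 4 (0x68): sum1=143, sum2=252
Checksum = sum2·256 + sum1 = 252·256 + 143 = 64655 = 0xFC8F.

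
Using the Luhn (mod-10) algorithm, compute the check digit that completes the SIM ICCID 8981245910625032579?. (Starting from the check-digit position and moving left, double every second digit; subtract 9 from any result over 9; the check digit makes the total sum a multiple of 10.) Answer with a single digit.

Partial digits right→left: 9 7 5 2 3 0 5 2 6 0 1 9 5 4 2 1 8 9 8
Double every second digit counting from the check-digit position (so the 1st, 3rd, 5th, ... of the partial from the right).
  doubled (with −9 where >9): 9 1 6 1 3 2 1 4 7 7 → sum 41
  kept as-is: 7 2 0 2 0 9 4 1 9 → sum 34
Total = 41 + 34 = 75.
Check digit = (10 − (75 mod 10)) mod 10 = 5.

5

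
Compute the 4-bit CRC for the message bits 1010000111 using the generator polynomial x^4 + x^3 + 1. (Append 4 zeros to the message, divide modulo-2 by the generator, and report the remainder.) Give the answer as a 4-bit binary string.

Append 4 zeros: 10100001110000. Divide by 11001 (XOR where the leading bit is 1):
  pos 0: 10100 XOR 11001 = 01101
  pos 1: 11010 XOR 11001 = 00011
  pos 4: 11011 XOR 11001 = 00010
  pos 7: 10100 XOR 11001 = 01101
  pos 8: 11010 XOR 11001 = 00011
Remainder (last 4 bits) = 0110. This is the CRC / FCS.

0110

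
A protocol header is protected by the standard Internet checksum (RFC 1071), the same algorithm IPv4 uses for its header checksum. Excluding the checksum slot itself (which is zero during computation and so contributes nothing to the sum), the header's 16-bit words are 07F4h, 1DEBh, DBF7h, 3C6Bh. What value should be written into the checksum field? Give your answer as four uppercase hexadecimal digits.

C1BD

One's-complement addition (fold any carry out of bit 15 back into bit 0):
  0x07F4 + 0x1DEB = 0x025DF
  0x25DF + 0xDBF7 = 0x101D6 → wrap carry → 0x01D7
  0x01D7 + 0x3C6B = 0x03E42
One's-complement sum = 0x3E42.
Checksum = ~0x3E42 & 0xFFFF = 0xC1BD.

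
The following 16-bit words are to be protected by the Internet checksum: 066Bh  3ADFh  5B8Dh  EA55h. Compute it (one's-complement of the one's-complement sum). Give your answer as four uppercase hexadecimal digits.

One's-complement addition (fold any carry out of bit 15 back into bit 0):
  0x066B + 0x3ADF = 0x0414A
  0x414A + 0x5B8D = 0x09CD7
  0x9CD7 + 0xEA55 = 0x1872C → wrap carry → 0x872D
One's-complement sum = 0x872D.
Checksum = ~0x872D & 0xFFFF = 0x78D2.

78D2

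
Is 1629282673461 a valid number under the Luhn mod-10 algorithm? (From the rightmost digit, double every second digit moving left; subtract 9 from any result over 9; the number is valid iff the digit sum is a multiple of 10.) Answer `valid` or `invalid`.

From the right, keep odd positions and double even positions (subtract 9 from any doubled value over 9):
  doubled (positions 2,4,...): 3 6 3 7 9 3 → sum 31
  kept (positions 1,3,...): 1 4 7 2 2 2 1 → sum 19
Total = 50.
50 mod 10 = 0, so the number is valid.

valid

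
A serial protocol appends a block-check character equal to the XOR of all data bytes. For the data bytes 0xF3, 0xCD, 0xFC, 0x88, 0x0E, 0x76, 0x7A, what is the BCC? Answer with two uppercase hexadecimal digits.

XOR the bytes together:
  start with 0xF3
  0xF3 ⊕ 0xCD = 0x3E
  0x3E ⊕ 0xFC = 0xC2
  0xC2 ⊕ 0x88 = 0x4A
  0x4A ⊕ 0x0E = 0x44
  0x44 ⊕ 0x76 = 0x32
  0x32 ⊕ 0x7A = 0x48

48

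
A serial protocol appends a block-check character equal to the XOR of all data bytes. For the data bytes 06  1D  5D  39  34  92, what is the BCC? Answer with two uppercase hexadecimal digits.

XOR the bytes together:
  start with 0x06
  0x06 ⊕ 0x1D = 0x1B
  0x1B ⊕ 0x5D = 0x46
  0x46 ⊕ 0x39 = 0x7F
  0x7F ⊕ 0x34 = 0x4B
  0x4B ⊕ 0x92 = 0xD9

D9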